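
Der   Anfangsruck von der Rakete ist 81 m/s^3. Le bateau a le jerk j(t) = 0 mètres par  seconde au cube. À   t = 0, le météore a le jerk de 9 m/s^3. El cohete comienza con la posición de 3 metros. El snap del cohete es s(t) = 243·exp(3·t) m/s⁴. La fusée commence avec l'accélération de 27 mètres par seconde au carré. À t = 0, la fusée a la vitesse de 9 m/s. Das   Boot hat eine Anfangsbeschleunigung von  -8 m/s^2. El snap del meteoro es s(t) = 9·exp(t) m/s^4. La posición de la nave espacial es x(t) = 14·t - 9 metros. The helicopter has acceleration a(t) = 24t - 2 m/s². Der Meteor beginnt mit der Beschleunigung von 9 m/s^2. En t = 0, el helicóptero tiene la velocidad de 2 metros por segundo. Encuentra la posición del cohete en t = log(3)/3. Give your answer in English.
Starting from snap s(t) = 243·exp(3·t), we take 4 integrals. The integral of snap is jerk. Using j(0) = 81, we get j(t) = 81·exp(3·t). The integral of jerk is acceleration. Using a(0) = 27, we get a(t) = 27·exp(3·t). Taking ∫a(t)dt and applying v(0) = 9, we find v(t) = 9·exp(3·t). The integral of velocity, with x(0) = 3, gives position: x(t) = 3·exp(3·t). We have position x(t) = 3·exp(3·t). Substituting t = log(3)/3: x(log(3)/3) = 9.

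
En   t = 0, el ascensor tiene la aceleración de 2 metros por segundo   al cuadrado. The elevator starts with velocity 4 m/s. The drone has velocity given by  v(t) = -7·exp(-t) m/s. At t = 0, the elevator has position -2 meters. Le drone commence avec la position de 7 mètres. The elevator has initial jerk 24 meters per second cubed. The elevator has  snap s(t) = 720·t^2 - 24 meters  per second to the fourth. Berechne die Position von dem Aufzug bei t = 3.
Ausgehend von dem Snap s(t) = 720·t^2 - 24, nehmen wir 4 Stammfunktionen. Mit ∫s(t)dt und Anwendung von j(0) = 24, finden wir j(t) = 240·t^3 - 24·t + 24. Das Integral von dem Ruck, mit a(0) = 2, ergibt die Beschleunigung: a(t) = 60·t^4 - 12·t^2 + 24·t + 2. Die Stammfunktion von der Beschleunigung, mit v(0) = 4, ergibt die Geschwindigkeit: v(t) = 12·t^5 - 4·t^3 + 12·t^2 + 2·t + 4. Das Integral von der Geschwindigkeit, mit x(0) = -2, ergibt die Position: x(t) = 2·t^6 - t^4 + 4·t^3 + t^2 + 4·t - 2. Wir haben die Position x(t) = 2·t^6 - t^4 + 4·t^3 + t^2 + 4·t - 2. Durch Einsetzen von t = 3: x(3) = 1504.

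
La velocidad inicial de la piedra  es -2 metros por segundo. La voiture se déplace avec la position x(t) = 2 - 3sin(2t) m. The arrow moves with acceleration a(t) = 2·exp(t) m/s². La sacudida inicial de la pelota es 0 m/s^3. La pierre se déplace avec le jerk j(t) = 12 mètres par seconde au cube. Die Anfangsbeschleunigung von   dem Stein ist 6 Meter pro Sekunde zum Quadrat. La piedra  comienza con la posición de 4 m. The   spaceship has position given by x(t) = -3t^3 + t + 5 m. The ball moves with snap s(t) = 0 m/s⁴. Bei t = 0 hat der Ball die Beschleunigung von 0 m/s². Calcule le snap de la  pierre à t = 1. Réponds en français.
En partant du jerk j(t) = 12, nous prenons 1 dérivée. La dérivée du jerk donne le snap: s(t) = 0. De l'équation du snap s(t) = 0, nous substituons t = 1 pour obtenir s = 0.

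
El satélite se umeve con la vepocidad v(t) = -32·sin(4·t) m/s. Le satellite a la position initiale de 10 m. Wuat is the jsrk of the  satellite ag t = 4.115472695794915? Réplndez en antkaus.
We must differentiate our velocity equation v(t) = -32·sin(4·t) 2 times. Differentiating velocity, we get acceleration: a(t) = -128·cos(4·t). Differentiating acceleration, we get jerk: j(t) = 512·sin(4·t). From the given jerk equation j(t) = 512·sin(4·t), we substitute t = 4.115472695794915 to get j = -350.467693850444.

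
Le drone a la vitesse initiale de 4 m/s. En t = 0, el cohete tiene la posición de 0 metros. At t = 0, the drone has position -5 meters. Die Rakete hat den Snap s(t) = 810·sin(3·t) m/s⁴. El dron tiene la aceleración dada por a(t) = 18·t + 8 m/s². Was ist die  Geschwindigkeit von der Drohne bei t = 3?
Wir müssen die Stammfunktion unserer Gleichung für die Beschleunigung a(t) = 18·t + 8 1-mal finden. Mit ∫a(t)dt und Anwendung von v(0) = 4, finden wir v(t) = 9·t^2 + 8·t + 4. Aus der Gleichung für die Geschwindigkeit v(t) = 9·t^2 + 8·t + 4, setzen wir t = 3 ein und erhalten v = 109.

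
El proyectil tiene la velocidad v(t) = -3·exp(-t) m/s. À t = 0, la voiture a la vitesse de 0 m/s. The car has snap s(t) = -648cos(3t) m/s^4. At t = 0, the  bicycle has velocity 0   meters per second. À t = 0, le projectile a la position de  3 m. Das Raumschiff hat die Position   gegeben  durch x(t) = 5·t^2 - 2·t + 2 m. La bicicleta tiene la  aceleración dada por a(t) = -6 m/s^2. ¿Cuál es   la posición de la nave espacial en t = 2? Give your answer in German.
Wir haben die Position x(t) = 5·t^2 - 2·t + 2. Durch Einsetzen von t = 2: x(2) = 18.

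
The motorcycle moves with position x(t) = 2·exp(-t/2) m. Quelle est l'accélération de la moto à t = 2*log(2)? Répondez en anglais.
We must differentiate our position equation x(t) = 2·exp(-t/2) 2 times. The derivative of position gives velocity: v(t) = -exp(-t/2). Taking d/dt of v(t), we find a(t) = exp(-t/2)/2. From the given acceleration equation a(t) = exp(-t/2)/2, we substitute t = 2*log(2) to get a = 1/4.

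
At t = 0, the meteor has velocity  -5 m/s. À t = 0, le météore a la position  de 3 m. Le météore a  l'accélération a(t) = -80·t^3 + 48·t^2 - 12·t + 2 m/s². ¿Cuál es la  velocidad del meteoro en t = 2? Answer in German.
Wir müssen unsere Gleichung für die Beschleunigung a(t) = -80·t^3 + 48·t^2 - 12·t + 2 1-mal integrieren. Durch Integration von der Beschleunigung und Verwendung der Anfangsbedingung v(0) = -5, erhalten wir v(t) = -20·t^4 + 16·t^3 - 6·t^2 + 2·t - 5. Wir haben die Geschwindigkeit v(t) = -20·t^4 + 16·t^3 - 6·t^2 + 2·t - 5. Durch Einsetzen von t = 2: v(2) = -217.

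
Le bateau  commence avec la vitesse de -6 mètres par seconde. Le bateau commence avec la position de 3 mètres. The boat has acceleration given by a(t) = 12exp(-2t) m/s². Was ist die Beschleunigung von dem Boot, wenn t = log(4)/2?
Aus der Gleichung für die Beschleunigung a(t) = 12·exp(-2·t), setzen wir t = log(4)/2 ein und erhalten a = 3.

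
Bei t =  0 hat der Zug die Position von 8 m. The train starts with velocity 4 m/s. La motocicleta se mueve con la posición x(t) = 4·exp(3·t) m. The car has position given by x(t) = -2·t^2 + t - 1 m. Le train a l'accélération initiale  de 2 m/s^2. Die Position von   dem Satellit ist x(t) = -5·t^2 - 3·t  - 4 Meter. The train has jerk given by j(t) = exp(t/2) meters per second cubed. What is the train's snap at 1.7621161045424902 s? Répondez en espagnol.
Para resolver esto, necesitamos tomar 1 derivada de nuestra ecuación de la sacudida j(t) = exp(t/2). La derivada de la sacudida da el snap: s(t) = exp(t/2)/2. Tenemos el snap s(t) = exp(t/2)/2. Sustituyendo t = 1.7621161045424902: s(1.7621161045424902) = 1.20672595713695.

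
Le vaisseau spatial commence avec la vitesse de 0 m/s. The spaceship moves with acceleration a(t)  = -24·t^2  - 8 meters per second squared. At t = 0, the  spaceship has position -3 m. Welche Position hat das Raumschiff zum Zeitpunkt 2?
Wir müssen das Integral unserer Gleichung für die Beschleunigung a(t) = -24·t^2 - 8 2-mal finden. Mit ∫a(t)dt und Anwendung von v(0) = 0, finden wir v(t) = 8·t·(-t^2 - 1). Mit ∫v(t)dt und Anwendung von x(0) = -3, finden wir x(t) = -2·t^4 - 4·t^2 - 3. Mit x(t) = -2·t^4 - 4·t^2 - 3 und Einsetzen von t = 2, finden wir x = -51.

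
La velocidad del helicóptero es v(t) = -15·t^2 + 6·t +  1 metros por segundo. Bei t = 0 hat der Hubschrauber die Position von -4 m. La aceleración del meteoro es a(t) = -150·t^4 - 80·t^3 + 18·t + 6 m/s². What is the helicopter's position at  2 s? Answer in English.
We need to integrate our velocity equation v(t) = -15·t^2 + 6·t + 1 1 time. Finding the integral of v(t) and using x(0) = -4: x(t) = -5·t^3 + 3·t^2 + t - 4. We have position x(t) = -5·t^3 + 3·t^2 + t - 4. Substituting t = 2: x(2) = -30.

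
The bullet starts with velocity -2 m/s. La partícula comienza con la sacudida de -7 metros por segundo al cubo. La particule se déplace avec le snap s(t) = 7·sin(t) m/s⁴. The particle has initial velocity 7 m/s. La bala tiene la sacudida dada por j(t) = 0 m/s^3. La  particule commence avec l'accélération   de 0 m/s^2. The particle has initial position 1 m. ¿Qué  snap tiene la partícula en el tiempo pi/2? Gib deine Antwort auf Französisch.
Nous avons le snap s(t) = 7·sin(t). En substituant t = pi/2: s(pi/2) = 7.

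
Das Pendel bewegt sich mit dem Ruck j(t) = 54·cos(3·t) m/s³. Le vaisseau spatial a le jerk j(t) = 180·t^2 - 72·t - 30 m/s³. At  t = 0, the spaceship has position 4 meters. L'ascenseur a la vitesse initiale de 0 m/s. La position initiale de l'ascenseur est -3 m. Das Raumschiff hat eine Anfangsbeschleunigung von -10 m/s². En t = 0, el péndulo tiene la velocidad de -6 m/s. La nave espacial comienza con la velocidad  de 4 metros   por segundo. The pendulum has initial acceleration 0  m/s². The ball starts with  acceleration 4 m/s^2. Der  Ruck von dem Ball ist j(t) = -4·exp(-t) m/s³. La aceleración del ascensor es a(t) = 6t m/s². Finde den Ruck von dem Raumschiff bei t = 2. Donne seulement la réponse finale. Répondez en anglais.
The answer is 546.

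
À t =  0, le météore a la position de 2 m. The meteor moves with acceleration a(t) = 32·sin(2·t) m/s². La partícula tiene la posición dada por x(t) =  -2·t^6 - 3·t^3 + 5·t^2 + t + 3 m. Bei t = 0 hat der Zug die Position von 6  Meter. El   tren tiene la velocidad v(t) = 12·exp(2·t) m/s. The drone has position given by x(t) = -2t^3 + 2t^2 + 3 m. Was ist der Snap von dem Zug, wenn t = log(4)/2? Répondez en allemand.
Wir müssen unsere Gleichung für die Geschwindigkeit v(t) = 12·exp(2·t) 3-mal ableiten. Mit d/dt von v(t) finden wir a(t) = 24·exp(2·t). Durch Ableiten von der Beschleunigung erhalten wir den Ruck: j(t) = 48·exp(2·t). Durch Ableiten von dem Ruck erhalten wir den Snap: s(t) = 96·exp(2·t). Mit s(t) = 96·exp(2·t) und Einsetzen von t = log(4)/2, finden wir s = 384.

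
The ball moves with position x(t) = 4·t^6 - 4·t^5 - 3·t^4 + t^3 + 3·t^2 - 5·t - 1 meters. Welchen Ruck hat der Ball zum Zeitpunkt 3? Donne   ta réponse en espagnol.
Debemos derivar nuestra ecuación de la posición x(t) = 4·t^6 - 4·t^5 - 3·t^4 + t^3 + 3·t^2 - 5·t - 1 3 veces. Derivando la posición, obtenemos la velocidad: v(t) = 24·t^5 - 20·t^4 - 12·t^3 + 3·t^2 + 6·t - 5. Tomando d/dt de v(t), encontramos a(t) = 120·t^4 - 80·t^3 - 36·t^2 + 6·t + 6. Derivando la aceleración, obtenemos la sacudida: j(t) = 480·t^3 - 240·t^2 - 72·t + 6. Usando j(t) = 480·t^3 - 240·t^2 - 72·t + 6 y sustituyendo t = 3, encontramos j = 10590.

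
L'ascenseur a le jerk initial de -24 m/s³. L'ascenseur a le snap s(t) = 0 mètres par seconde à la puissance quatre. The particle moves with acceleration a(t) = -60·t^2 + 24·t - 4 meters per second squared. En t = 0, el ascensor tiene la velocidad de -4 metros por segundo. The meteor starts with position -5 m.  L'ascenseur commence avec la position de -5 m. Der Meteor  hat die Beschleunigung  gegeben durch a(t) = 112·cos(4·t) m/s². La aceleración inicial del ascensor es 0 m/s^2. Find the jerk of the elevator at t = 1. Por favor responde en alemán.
Ausgehend von dem Snap s(t) = 0, nehmen wir 1 Stammfunktion. Das Integral von dem Snap, mit j(0) = -24, ergibt den Ruck: j(t) = -24. Mit j(t) = -24 und Einsetzen von t = 1, finden wir j = -24.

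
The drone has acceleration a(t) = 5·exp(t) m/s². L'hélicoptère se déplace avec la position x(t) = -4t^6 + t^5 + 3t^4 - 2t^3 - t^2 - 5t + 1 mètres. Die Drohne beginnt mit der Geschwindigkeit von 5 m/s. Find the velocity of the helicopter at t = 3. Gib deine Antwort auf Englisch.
To solve this, we need to take 1 derivative of our position equation x(t) = -4·t^6 + t^5 + 3·t^4 - 2·t^3 - t^2 - 5·t + 1. The derivative of position gives velocity: v(t) = -24·t^5 + 5·t^4 + 12·t^3 - 6·t^2 - 2·t - 5. From the given velocity equation v(t) = -24·t^5 + 5·t^4 + 12·t^3 - 6·t^2 - 2·t - 5, we substitute t = 3 to get v = -5168.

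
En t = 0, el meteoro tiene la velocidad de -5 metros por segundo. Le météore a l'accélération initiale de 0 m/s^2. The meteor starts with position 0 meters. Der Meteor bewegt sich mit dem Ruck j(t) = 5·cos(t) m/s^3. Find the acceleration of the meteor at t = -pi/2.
We need to integrate our jerk equation j(t) = 5·cos(t) 1 time. The antiderivative of jerk is acceleration. Using a(0) = 0, we get a(t) = 5·sin(t). We have acceleration a(t) = 5·sin(t). Substituting t = -pi/2: a(-pi/2) = -5.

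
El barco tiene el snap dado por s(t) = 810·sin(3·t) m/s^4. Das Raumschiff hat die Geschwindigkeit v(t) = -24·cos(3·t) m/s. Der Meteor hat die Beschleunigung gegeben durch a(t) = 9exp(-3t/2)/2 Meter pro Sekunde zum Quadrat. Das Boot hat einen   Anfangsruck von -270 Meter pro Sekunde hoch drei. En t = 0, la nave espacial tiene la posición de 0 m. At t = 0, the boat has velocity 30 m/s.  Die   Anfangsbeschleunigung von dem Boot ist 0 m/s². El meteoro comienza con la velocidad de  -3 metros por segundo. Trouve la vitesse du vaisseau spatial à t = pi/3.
En utilisant v(t) = -24·cos(3·t) et en substituant t = pi/3, nous trouvons v = 24.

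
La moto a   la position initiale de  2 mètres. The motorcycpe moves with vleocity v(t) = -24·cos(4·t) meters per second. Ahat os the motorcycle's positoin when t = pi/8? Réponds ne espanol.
Partiendo de la velocidad v(t) = -24·cos(4·t), tomamos 1 antiderivada. La integral de la velocidad, con x(0) = 2, da la posición: x(t) = 2 - 6·sin(4·t). Tenemos la posición x(t) = 2 - 6·sin(4·t). Sustituyendo t = pi/8: x(pi/8) = -4.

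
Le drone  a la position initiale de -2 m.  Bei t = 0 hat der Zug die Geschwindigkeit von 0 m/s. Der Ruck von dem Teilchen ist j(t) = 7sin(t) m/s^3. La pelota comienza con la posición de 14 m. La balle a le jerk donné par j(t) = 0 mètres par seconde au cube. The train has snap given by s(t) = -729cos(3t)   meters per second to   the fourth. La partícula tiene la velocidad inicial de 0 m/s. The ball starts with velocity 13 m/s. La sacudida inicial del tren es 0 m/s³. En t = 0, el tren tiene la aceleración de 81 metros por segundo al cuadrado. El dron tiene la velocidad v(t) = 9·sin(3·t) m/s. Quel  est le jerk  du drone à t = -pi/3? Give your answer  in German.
Um dies zu lösen, müssen wir 2 Ableitungen unserer Gleichung für die Geschwindigkeit v(t) = 9·sin(3·t) nehmen. Die Ableitung von der Geschwindigkeit ergibt die Beschleunigung: a(t) = 27·cos(3·t). Mit d/dt von a(t) finden wir j(t) = -81·sin(3·t). Wir haben den Ruck j(t) = -81·sin(3·t). Durch Einsetzen von t = -pi/3: j(-pi/3) = 0.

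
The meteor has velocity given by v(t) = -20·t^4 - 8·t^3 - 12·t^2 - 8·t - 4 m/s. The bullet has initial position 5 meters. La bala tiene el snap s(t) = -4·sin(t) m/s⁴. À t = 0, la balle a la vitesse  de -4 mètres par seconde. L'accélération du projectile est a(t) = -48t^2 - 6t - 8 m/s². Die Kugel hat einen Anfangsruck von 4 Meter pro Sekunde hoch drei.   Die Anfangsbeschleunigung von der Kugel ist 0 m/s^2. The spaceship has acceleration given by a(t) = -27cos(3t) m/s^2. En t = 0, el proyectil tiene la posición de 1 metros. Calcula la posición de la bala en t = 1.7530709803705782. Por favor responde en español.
Partiendo del snap s(t) = -4·sin(t), tomamos 4 integrales. La integral del snap es la sacudida. Usando j(0) = 4, obtenemos j(t) = 4·cos(t). Tomando ∫j(t)dt y aplicando a(0) = 0, encontramos a(t) = 4·sin(t). Tomando ∫a(t)dt y aplicando v(0) = -4, encontramos v(t) = -4·cos(t). La integral de la velocidad es la posición. Usando x(0) = 5, obtenemos x(t) = 5 - 4·sin(t). Usando x(t) = 5 - 4·sin(t) y sustituyendo t = 1.7530709803705782, encontramos x = 1.06626432938655.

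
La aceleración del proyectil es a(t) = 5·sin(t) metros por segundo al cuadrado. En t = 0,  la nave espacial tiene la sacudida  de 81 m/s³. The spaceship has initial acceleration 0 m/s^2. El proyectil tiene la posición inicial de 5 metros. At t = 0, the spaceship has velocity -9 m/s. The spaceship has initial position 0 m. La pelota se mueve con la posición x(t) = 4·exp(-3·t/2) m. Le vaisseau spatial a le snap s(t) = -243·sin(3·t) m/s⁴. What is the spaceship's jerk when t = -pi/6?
We need to integrate our snap equation s(t) = -243·sin(3·t) 1 time. The integral of snap, with j(0) = 81, gives jerk: j(t) = 81·cos(3·t). Using j(t) = 81·cos(3·t) and substituting t = -pi/6, we find j = 0.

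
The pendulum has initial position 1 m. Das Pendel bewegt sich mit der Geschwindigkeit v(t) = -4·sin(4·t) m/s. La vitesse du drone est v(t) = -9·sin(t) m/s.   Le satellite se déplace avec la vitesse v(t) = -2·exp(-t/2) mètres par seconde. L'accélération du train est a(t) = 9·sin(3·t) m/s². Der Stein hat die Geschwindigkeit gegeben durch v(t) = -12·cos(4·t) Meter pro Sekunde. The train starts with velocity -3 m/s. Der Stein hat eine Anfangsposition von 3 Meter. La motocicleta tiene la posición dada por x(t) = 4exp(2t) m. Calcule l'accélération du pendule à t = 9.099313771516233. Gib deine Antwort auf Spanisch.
Partiendo de la velocidad v(t) = -4·sin(4·t), tomamos 1 derivada. Tomando d/dt de v(t), encontramos a(t) = -16·cos(4·t). Tenemos la aceleración a(t) = -16·cos(4·t). Sustituyendo t = 9.099313771516233: a(9.099313771516233) = -4.25134840204108.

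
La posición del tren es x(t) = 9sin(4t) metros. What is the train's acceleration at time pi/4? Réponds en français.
Nous devons dériver notre équation de la position x(t) = 9·sin(4·t) 2 fois. En prenant d/dt de x(t), nous trouvons v(t) = 36·cos(4·t). En dérivant la vitesse, nous obtenons l'accélération: a(t) = -144·sin(4·t). Nous avons l'accélération a(t) = -144·sin(4·t). En substituant t = pi/4: a(pi/4) = 0.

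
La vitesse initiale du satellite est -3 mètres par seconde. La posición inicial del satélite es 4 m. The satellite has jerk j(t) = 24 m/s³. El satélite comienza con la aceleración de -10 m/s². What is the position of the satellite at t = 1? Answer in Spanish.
Partiendo de la sacudida j(t) = 24, tomamos 3 antiderivadas. Tomando ∫j(t)dt y aplicando a(0) = -10, encontramos a(t) = 24·t - 10. La integral de la aceleración es la velocidad. Usando v(0) = -3, obtenemos v(t) = 12·t^2 - 10·t - 3. La integral de la velocidad, con x(0) = 4, da la posición: x(t) = 4·t^3 - 5·t^2 - 3·t + 4. Usando x(t) = 4·t^3 - 5·t^2 - 3·t + 4 y sustituyendo t = 1, encontramos x = 0.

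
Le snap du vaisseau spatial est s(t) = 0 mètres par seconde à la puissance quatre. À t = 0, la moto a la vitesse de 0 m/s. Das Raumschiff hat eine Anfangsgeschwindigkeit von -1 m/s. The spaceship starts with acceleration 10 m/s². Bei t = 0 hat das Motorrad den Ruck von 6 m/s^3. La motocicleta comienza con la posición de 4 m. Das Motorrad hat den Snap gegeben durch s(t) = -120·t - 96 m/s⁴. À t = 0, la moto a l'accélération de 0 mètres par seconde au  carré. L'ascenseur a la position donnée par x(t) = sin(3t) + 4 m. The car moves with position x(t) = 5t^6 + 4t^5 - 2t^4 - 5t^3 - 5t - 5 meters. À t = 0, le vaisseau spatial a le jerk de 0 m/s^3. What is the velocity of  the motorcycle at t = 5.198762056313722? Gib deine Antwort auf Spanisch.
Debemos encontrar la antiderivada de nuestra ecuación del snap s(t) = -120·t - 96 3 veces. Tomando ∫s(t)dt y aplicando j(0) = 6, encontramos j(t) = -60·t^2 - 96·t + 6. Integrando la sacudida y usando la condición inicial a(0) = 0, obtenemos a(t) = 2·t·(-10·t^2 - 24·t + 3). La integral de la aceleración, con v(0) = 0, da la velocidad: v(t) = t^2·(-5·t^2 - 16·t + 3). Tenemos la velocidad v(t) = t^2·(-5·t^2 - 16·t + 3). Sustituyendo t = 5.198762056313722: v(5.198762056313722) = -5819.36819711260.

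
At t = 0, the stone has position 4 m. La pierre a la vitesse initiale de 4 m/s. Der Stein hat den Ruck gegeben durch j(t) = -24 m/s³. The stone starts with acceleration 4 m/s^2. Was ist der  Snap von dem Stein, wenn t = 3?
Ausgehend von dem Ruck j(t) = -24, nehmen wir 1 Ableitung. Durch Ableiten von dem Ruck erhalten wir den Snap: s(t) = 0. Aus der Gleichung für den Snap s(t) = 0, setzen wir t = 3 ein und erhalten s = 0.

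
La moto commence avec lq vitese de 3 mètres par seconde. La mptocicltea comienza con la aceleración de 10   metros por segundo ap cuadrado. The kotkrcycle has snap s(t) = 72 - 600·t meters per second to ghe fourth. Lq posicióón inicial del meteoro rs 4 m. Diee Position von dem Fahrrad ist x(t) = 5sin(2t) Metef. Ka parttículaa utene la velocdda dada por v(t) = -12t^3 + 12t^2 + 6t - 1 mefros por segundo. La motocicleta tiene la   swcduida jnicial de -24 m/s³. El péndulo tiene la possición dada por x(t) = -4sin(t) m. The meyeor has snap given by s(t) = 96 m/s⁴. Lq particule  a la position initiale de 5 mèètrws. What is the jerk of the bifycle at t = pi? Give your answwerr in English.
Starting from position x(t) = 5·sin(2·t), we take 3 derivatives. The derivative of position gives velocity: v(t) = 10·cos(2·t). Differentiating velocity, we get acceleration: a(t) = -20·sin(2·t). The derivative of acceleration gives jerk: j(t) = -40·cos(2·t). We have jerk j(t) = -40·cos(2·t). Substituting t = pi: j(pi) = -40.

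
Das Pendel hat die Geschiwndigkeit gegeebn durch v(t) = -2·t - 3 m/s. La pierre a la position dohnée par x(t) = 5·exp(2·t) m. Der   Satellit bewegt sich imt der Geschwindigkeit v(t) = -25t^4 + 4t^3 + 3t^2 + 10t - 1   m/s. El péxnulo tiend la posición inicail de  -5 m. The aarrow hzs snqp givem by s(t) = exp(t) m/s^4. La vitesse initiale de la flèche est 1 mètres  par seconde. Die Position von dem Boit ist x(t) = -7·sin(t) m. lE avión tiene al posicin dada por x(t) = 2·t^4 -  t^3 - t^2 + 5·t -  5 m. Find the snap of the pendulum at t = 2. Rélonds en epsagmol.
Debemos derivar nuestra ecuación de la velocidad v(t) = -2·t - 3 3 veces. La derivada de la velocidad da la aceleración: a(t) = -2. Derivando la aceleración, obtenemos la sacudida: j(t) = 0. Tomando d/dt de j(t), encontramos s(t) = 0. De la ecuación del snap s(t) = 0, sustituimos t = 2 para obtener s = 0.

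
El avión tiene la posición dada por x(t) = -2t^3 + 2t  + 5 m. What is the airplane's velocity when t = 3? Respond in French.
En partant de la position x(t) = -2·t^3 + 2·t + 5, nous prenons 1 dérivée. En dérivant la position, nous obtenons la vitesse: v(t) = 2 - 6·t^2. De l'équation de la vitesse v(t) = 2 - 6·t^2, nous substituons t = 3 pour obtenir v = -52.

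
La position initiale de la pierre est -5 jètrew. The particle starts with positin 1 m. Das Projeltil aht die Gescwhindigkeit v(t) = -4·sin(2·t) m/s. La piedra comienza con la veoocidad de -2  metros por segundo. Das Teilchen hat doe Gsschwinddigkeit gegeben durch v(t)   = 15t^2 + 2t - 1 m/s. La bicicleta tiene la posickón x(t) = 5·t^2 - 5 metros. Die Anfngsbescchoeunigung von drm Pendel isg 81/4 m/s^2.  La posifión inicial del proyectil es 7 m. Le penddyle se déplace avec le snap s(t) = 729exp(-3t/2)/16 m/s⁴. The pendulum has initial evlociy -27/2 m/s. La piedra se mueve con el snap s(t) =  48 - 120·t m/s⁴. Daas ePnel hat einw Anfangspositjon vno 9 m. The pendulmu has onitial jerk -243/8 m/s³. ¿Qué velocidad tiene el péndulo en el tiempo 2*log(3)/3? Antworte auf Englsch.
We need to integrate our snap equation s(t) = 729·exp(-3·t/2)/16 3 times. Taking ∫s(t)dt and applying j(0) = -243/8, we find j(t) = -243·exp(-3·t/2)/8. The antiderivative of jerk is acceleration. Using a(0) = 81/4, we get a(t) = 81·exp(-3·t/2)/4. The integral of acceleration, with v(0) = -27/2, gives velocity: v(t) = -27·exp(-3·t/2)/2. We have velocity v(t) = -27·exp(-3·t/2)/2. Substituting t = 2*log(3)/3: v(2*log(3)/3) = -9/2.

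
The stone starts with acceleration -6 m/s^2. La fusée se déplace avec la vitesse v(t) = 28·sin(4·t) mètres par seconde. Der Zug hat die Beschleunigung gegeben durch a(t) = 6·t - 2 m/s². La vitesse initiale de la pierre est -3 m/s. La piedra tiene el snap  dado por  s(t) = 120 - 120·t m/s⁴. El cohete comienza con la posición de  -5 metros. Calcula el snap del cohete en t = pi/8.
Para resolver esto, necesitamos tomar 3 derivadas de nuestra ecuación de la velocidad v(t) = 28·sin(4·t). La derivada de la velocidad da la aceleración: a(t) = 112·cos(4·t). La derivada de la aceleración da la sacudida: j(t) = -448·sin(4·t). Derivando la sacudida, obtenemos el snap: s(t) = -1792·cos(4·t). Usando s(t) = -1792·cos(4·t) y sustituyendo t = pi/8, encontramos s = 0.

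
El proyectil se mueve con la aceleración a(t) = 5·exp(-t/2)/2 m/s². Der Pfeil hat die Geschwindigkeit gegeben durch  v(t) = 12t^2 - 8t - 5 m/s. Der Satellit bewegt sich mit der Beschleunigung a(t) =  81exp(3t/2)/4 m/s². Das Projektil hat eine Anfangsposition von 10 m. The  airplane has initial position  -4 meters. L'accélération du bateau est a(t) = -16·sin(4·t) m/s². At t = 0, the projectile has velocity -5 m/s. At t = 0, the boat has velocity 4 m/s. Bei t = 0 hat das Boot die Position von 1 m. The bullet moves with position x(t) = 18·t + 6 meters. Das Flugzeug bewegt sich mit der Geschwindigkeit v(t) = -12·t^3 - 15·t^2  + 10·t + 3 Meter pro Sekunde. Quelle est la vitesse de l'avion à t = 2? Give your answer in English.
Using v(t) = -12·t^3 - 15·t^2 + 10·t + 3 and substituting t = 2, we find v = -133.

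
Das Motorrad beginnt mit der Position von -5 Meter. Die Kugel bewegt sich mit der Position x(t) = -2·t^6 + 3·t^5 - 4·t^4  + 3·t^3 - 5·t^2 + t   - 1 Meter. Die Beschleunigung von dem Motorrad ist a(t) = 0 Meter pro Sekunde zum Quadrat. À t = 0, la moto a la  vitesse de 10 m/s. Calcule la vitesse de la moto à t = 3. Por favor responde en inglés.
To solve this, we need to take 1 integral of our acceleration equation a(t) = 0. Finding the integral of a(t) and using v(0) = 10: v(t) = 10. We have velocity v(t) = 10. Substituting t = 3: v(3) = 10.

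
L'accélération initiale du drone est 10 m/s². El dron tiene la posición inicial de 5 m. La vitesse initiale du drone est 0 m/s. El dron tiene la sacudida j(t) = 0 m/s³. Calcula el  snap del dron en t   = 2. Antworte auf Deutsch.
Wir müssen unsere Gleichung für den Ruck j(t) = 0 1-mal ableiten. Die Ableitung von dem Ruck ergibt den Snap: s(t) = 0. Aus der Gleichung für den Snap s(t) = 0, setzen wir t = 2 ein und erhalten s = 0.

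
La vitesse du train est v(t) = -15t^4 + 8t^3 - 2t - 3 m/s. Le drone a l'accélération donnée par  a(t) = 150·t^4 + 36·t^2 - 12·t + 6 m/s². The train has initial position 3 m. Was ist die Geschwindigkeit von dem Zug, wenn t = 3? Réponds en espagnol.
Usando v(t) = -15·t^4 + 8·t^3 - 2·t - 3 y sustituyendo t = 3, encontramos v = -1008.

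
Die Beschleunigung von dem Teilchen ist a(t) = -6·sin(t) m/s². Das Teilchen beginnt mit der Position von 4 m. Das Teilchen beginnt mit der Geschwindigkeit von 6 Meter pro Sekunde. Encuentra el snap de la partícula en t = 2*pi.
Para resolver esto, necesitamos tomar 2 derivadas de nuestra ecuación de la aceleración a(t) = -6·sin(t). Tomando d/dt de a(t), encontramos j(t) = -6·cos(t). La derivada de la sacudida da el snap: s(t) = 6·sin(t). De la ecuación del snap s(t) = 6·sin(t), sustituimos t = 2*pi para obtener s = 0.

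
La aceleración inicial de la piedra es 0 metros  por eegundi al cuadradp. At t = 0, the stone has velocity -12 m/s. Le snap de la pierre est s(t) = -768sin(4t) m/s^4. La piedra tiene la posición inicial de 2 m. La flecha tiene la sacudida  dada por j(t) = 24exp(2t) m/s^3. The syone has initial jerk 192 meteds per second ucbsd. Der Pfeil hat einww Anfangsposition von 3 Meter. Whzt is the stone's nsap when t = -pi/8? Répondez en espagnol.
Usando s(t) = -768·sin(4·t) y sustituyendo t = -pi/8, encontramos s = 768.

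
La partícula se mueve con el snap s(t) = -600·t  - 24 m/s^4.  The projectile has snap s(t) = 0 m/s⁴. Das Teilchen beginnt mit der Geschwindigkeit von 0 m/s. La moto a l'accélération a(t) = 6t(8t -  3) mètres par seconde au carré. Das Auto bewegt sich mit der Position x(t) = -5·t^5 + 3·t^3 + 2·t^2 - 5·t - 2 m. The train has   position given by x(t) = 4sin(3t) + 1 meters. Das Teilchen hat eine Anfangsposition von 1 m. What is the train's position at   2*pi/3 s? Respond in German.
Aus der Gleichung für die Position x(t) = 4·sin(3·t) + 1, setzen wir t = 2*pi/3 ein und erhalten x = 1.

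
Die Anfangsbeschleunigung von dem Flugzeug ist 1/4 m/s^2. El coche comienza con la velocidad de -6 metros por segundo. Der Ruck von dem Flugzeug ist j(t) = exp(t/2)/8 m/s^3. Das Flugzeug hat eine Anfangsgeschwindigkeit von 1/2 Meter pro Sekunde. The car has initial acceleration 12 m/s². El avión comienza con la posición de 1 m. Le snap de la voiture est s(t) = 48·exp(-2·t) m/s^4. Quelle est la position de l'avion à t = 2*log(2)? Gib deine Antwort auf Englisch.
We must find the antiderivative of our jerk equation j(t) = exp(t/2)/8 3 times. Finding the antiderivative of j(t) and using a(0) = 1/4: a(t) = exp(t/2)/4. The integral of acceleration, with v(0) = 1/2, gives velocity: v(t) = exp(t/2)/2. Integrating velocity and using the initial condition x(0) = 1, we get x(t) = exp(t/2). From the given position equation x(t) = exp(t/2), we substitute t = 2*log(2) to get x = 2.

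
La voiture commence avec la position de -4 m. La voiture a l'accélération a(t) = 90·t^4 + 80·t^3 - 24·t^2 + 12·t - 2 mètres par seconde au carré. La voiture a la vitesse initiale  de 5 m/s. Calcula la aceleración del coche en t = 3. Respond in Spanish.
Usando a(t) = 90·t^4 + 80·t^3 - 24·t^2 + 12·t - 2 y sustituyendo t = 3, encontramos a = 9268.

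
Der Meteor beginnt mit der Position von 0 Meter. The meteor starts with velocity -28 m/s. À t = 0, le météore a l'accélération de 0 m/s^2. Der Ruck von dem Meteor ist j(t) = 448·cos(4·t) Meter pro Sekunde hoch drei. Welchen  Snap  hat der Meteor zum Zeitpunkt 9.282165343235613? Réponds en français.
Nous devons dériver notre équation du jerk j(t) = 448·cos(4·t) 1 fois. La dérivée du jerk donne le snap: s(t) = -1792·sin(4·t). Nous avons le snap s(t) = -1792·sin(4·t). En substituant t = 9.282165343235613: s(9.282165343235613) = 967.700151425580.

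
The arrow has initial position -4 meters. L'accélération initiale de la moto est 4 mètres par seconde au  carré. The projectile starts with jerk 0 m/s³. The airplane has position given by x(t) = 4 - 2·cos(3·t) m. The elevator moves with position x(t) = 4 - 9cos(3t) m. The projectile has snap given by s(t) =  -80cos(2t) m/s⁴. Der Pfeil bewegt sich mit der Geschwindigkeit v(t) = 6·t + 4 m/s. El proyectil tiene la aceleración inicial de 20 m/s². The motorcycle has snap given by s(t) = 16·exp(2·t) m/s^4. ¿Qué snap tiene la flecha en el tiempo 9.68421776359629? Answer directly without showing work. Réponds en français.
s(9.68421776359629) = 0.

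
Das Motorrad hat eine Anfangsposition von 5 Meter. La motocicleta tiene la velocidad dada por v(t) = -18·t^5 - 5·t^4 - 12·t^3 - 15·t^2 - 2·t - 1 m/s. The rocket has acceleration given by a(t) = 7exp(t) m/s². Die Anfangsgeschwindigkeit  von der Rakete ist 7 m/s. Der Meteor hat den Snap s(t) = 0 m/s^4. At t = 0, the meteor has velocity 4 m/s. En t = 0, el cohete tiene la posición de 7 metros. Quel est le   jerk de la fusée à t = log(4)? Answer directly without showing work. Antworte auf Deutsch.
Bei t = log(4), j = 28.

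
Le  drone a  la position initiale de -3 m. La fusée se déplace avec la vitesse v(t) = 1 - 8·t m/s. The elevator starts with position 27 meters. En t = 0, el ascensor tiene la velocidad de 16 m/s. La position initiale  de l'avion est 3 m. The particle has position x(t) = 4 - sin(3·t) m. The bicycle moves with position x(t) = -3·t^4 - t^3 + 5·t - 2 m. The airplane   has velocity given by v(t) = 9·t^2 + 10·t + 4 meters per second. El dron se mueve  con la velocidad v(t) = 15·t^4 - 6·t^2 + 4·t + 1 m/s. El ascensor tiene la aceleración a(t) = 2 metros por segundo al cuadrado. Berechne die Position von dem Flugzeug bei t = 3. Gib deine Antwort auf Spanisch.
Para resolver esto, necesitamos tomar 1 antiderivada de nuestra ecuación de la velocidad v(t) = 9·t^2 + 10·t + 4. La antiderivada de la velocidad es la posición. Usando x(0) = 3, obtenemos x(t) = 3·t^3 + 5·t^2 + 4·t + 3. De la ecuación de la posición x(t) = 3·t^3 + 5·t^2 + 4·t + 3, sustituimos t = 3 para obtener x = 141.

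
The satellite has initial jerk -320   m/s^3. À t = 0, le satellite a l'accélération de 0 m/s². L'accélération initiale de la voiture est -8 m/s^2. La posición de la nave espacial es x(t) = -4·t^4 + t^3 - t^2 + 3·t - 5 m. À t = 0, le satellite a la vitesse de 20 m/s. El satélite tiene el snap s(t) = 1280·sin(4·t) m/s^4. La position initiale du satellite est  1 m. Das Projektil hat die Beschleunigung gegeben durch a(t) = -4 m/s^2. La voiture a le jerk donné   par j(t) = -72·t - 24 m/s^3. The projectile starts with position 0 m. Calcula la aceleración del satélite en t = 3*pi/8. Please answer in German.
Um dies zu lösen, müssen wir 2 Integrale unserer Gleichung für den Snap s(t) = 1280·sin(4·t) finden. Das Integral von dem Snap, mit j(0) = -320, ergibt den Ruck: j(t) = -320·cos(4·t). Mit ∫j(t)dt und Anwendung von a(0) = 0, finden wir a(t) = -80·sin(4·t). Mit a(t) = -80·sin(4·t) und Einsetzen von t = 3*pi/8, finden wir a = 80.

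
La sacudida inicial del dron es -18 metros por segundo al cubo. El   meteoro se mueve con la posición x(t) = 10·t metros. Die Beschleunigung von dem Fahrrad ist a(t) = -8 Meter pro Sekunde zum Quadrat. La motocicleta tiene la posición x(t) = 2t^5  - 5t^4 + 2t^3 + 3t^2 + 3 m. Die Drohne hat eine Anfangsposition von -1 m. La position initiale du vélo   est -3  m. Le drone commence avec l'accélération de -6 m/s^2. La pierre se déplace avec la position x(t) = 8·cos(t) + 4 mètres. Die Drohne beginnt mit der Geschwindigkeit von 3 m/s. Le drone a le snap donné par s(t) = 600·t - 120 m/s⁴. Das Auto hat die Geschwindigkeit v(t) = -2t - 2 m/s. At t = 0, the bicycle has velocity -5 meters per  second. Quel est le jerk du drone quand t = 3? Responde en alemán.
Wir müssen unsere Gleichung für den Snap s(t) = 600·t - 120 1-mal integrieren. Mit ∫s(t)dt und Anwendung von j(0) = -18, finden wir j(t) = 300·t^2 - 120·t - 18. Mit j(t) = 300·t^2 - 120·t - 18 und Einsetzen von t = 3, finden wir j = 2322.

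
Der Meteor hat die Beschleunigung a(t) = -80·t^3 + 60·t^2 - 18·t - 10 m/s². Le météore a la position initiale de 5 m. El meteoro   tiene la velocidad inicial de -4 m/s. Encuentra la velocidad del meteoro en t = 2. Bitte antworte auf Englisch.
To find the answer, we compute 1 antiderivative of a(t) = -80·t^3 + 60·t^2 - 18·t - 10. The antiderivative of acceleration, with v(0) = -4, gives velocity: v(t) = -20·t^4 + 20·t^3 - 9·t^2 - 10·t - 4. We have velocity v(t) = -20·t^4 + 20·t^3 - 9·t^2 - 10·t - 4. Substituting t = 2: v(2) = -220.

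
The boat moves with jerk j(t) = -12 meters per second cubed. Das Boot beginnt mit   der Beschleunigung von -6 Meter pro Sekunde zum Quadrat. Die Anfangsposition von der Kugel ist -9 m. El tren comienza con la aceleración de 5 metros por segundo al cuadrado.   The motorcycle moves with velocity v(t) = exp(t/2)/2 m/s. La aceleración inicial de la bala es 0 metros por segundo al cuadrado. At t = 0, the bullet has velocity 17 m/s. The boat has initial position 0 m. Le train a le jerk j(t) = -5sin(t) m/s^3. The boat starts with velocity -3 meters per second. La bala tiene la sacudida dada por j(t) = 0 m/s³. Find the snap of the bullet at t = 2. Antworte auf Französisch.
Nous devons dériver notre équation du jerk j(t) = 0 1 fois. En dérivant le jerk, nous obtenons le snap: s(t) = 0. En utilisant s(t) = 0 et en substituant t = 2, nous trouvons s = 0.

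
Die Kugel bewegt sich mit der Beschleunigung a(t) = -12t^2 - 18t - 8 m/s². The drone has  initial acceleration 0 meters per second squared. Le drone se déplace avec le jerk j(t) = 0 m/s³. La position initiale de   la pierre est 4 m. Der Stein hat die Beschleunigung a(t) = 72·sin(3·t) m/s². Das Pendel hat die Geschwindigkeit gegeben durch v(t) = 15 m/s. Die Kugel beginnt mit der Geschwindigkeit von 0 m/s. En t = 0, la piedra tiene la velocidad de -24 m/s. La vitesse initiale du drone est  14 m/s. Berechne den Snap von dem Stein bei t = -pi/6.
Um dies zu lösen, müssen wir 2 Ableitungen unserer Gleichung für die Beschleunigung a(t) = 72·sin(3·t) nehmen. Mit d/dt von a(t) finden wir j(t) = 216·cos(3·t). Die Ableitung von dem Ruck ergibt den Snap: s(t) = -648·sin(3·t). Mit s(t) = -648·sin(3·t) und Einsetzen von t = -pi/6, finden wir s = 648.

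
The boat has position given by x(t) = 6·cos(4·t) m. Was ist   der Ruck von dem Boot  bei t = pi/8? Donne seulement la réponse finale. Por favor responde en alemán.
Der Ruck bei t = pi/8 ist j = 384.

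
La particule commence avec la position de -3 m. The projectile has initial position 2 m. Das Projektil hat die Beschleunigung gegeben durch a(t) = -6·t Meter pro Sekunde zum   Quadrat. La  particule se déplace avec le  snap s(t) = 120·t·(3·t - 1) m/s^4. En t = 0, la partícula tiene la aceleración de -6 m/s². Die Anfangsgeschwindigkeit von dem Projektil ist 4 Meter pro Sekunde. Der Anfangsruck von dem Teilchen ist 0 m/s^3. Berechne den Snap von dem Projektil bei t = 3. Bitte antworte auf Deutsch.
Ausgehend von der Beschleunigung a(t) = -6·t, nehmen wir 2 Ableitungen. Durch Ableiten von der Beschleunigung erhalten wir den Ruck: j(t) = -6. Durch Ableiten von dem Ruck erhalten wir den Snap: s(t) = 0. Mit s(t) = 0 und Einsetzen von t = 3, finden wir s = 0.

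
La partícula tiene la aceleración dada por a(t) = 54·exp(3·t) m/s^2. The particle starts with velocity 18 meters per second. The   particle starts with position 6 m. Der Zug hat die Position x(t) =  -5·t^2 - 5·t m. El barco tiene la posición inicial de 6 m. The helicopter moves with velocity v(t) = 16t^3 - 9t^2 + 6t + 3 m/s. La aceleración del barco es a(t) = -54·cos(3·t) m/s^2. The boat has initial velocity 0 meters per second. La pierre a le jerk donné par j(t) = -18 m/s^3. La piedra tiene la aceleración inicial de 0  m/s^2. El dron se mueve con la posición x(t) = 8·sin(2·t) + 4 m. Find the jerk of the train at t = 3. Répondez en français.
Nous devons dériver notre équation de la position x(t) = -5·t^2 - 5·t 3 fois. La dérivée de la position donne la vitesse: v(t) = -10·t - 5. La dérivée de la vitesse donne l'accélération: a(t) = -10. La dérivée de l'accélération donne le jerk: j(t) = 0. En utilisant j(t) = 0 et en substituant t = 3, nous trouvons j = 0.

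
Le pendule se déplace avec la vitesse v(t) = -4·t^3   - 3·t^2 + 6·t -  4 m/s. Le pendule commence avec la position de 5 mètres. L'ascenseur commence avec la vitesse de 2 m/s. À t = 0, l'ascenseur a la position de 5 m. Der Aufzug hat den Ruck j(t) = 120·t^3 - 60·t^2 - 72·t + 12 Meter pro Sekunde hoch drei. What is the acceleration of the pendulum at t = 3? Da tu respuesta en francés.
En partant de la vitesse v(t) = -4·t^3 - 3·t^2 + 6·t - 4, nous prenons 1 dérivée. La dérivée de la vitesse donne l'accélération: a(t) = -12·t^2 - 6·t + 6. En utilisant a(t) = -12·t^2 - 6·t + 6 et en substituant t = 3, nous trouvons a = -120.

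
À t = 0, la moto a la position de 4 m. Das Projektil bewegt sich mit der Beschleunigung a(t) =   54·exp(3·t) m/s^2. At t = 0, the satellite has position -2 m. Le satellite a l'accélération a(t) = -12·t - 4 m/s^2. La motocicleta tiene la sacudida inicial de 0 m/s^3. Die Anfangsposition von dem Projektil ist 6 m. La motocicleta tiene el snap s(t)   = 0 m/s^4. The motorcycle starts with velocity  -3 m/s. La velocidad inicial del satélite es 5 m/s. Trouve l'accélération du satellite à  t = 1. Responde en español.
De la ecuación de la aceleración a(t) = -12·t - 4, sustituimos t = 1 para obtener a = -16.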